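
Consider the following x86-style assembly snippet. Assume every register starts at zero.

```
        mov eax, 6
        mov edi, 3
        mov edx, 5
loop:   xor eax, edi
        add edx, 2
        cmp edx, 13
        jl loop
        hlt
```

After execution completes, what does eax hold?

eax=6
edi=3
edx=5
eax=6^3=5
edx=5+2=7
cmp edx, 13  (cmp 7,13)
jl loop: taken
eax=5^3=6
edx=7+2=9
cmp edx, 13  (cmp 9,13)
jl loop: taken
eax=6^3=5
edx=9+2=11
cmp edx, 13  (cmp 11,13)
jl loop: taken
eax=5^3=6
edx=11+2=13
cmp edx, 13  (cmp 13,13)
jl loop: not taken
halt.

6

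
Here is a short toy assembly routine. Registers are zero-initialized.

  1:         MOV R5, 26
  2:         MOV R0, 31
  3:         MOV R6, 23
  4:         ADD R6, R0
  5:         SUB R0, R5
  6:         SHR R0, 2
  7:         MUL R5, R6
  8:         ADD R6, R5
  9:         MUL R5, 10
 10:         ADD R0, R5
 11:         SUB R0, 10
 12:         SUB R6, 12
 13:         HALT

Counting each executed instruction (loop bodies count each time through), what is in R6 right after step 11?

R5=26
R0=31
R6=23
R6=23+31=54
R0=31-26=5
R0=5>>2=1
R5=26*54=1404
R6=54+1404=1458
R5=1404*10=14040
R0=1+14040=14041
R0=14041-10=14031
After step 11: R6 = 1458.

1458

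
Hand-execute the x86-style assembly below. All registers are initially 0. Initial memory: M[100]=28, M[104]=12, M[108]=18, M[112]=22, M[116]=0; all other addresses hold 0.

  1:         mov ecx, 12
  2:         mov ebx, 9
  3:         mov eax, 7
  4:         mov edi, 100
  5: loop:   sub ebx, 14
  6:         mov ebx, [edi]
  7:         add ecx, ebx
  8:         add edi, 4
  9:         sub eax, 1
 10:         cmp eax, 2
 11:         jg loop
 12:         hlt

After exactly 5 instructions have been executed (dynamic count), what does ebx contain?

after mov ecx, 12: ecx=12
after mov ebx, 9: ebx=9
after mov eax, 7: eax=7
after mov edi, 100: edi=100
after sub ebx, 14: ebx=9-14=-5
After step 5: ebx = -5.

-5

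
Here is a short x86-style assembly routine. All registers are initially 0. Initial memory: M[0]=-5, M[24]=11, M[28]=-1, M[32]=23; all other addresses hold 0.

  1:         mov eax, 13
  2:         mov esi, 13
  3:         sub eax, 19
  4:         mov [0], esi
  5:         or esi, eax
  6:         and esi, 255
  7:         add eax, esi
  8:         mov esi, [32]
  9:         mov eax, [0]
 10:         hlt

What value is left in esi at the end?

23

mov eax, 13 → eax=13
mov esi, 13 → esi=13
sub eax, 19 → eax=13-19=-6
mov [0], esi → M[0]=13
or esi, eax → esi=13|(-6)=-1
and esi, 255 → esi=(-1)&255=255
add eax, esi → eax=(-6)+255=249
mov esi, [32] → esi=M[32]=23
mov eax, [0] → eax=M[0]=13
halt.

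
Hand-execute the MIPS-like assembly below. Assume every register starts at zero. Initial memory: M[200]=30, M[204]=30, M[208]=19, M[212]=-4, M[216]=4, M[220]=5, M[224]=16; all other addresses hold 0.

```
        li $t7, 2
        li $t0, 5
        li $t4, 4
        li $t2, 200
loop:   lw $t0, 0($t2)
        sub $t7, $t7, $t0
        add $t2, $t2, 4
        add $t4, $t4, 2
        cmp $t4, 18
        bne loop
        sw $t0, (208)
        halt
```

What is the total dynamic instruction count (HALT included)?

after li $t7, 2: $t7=2
after li $t0, 5: $t0=5
after li $t4, 4: $t4=4
after li $t2, 200: $t2=200
after lw $t0, 0($t2): $t0=M[200]=30
after sub $t7, $t7, $t0: $t7=2-30=-28
after add $t2, $t2, 4: $t2=200+4=204
after add $t4, $t4, 2: $t4=4+2=6
cmp $t4, 18  (cmp 6,18)
bne loop: taken
after lw $t0, 0($t2): $t0=M[204]=30
after sub $t7, $t7, $t0: $t7=(-28)-30=-58
after add $t2, $t2, 4: $t2=204+4=208
after add $t4, $t4, 2: $t4=6+2=8
cmp $t4, 18  (cmp 8,18)
bne loop: taken
after lw $t0, 0($t2): $t0=M[208]=19
after sub $t7, $t7, $t0: $t7=(-58)-19=-77
after add $t2, $t2, 4: $t2=208+4=212
after add $t4, $t4, 2: $t4=8+2=10
cmp $t4, 18  (cmp 10,18)
bne loop: taken
after lw $t0, 0($t2): $t0=M[212]=-4
after sub $t7, $t7, $t0: $t7=(-77)-(-4)=-73
after add $t2, $t2, 4: $t2=212+4=216
after add $t4, $t4, 2: $t4=10+2=12
cmp $t4, 18  (cmp 12,18)
bne loop: taken
after lw $t0, 0($t2): $t0=M[216]=4
after sub $t7, $t7, $t0: $t7=(-73)-4=-77
after add $t2, $t2, 4: $t2=216+4=220
after add $t4, $t4, 2: $t4=12+2=14
cmp $t4, 18  (cmp 14,18)
bne loop: taken
after lw $t0, 0($t2): $t0=M[220]=5
after sub $t7, $t7, $t0: $t7=(-77)-5=-82
after add $t2, $t2, 4: $t2=220+4=224
after add $t4, $t4, 2: $t4=14+2=16
cmp $t4, 18  (cmp 16,18)
bne loop: taken
after lw $t0, 0($t2): $t0=M[224]=16
after sub $t7, $t7, $t0: $t7=(-82)-16=-98
after add $t2, $t2, 4: $t2=224+4=228
after add $t4, $t4, 2: $t4=16+2=18
cmp $t4, 18  (cmp 18,18)
bne loop: not taken
sw $t0, (208) → M[208]=16
halt.
Total executed instructions: 48.

48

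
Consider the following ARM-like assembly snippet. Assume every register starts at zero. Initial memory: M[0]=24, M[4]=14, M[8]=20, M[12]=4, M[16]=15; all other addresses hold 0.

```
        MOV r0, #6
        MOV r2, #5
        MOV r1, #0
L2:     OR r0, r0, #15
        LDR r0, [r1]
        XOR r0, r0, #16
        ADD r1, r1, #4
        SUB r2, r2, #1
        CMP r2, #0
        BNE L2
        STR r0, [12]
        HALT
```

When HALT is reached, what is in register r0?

MOV r0, #6 → r0=6
MOV r2, #5 → r2=5
MOV r1, #0 → r1=0
OR r0, r0, #15 → r0=6|15=15
LDR r0, [r1] → r0=M[0]=24
XOR r0, r0, #16 → r0=24^16=8
ADD r1, r1, #4 → r1=0+4=4
SUB r2, r2, #1 → r2=5-1=4
CMP r2, #0  (cmp 4,0)
BNE L2: taken
OR r0, r0, #15 → r0=8|15=15
LDR r0, [r1] → r0=M[4]=14
XOR r0, r0, #16 → r0=14^16=30
ADD r1, r1, #4 → r1=4+4=8
SUB r2, r2, #1 → r2=4-1=3
CMP r2, #0  (cmp 3,0)
BNE L2: taken
OR r0, r0, #15 → r0=30|15=31
LDR r0, [r1] → r0=M[8]=20
XOR r0, r0, #16 → r0=20^16=4
ADD r1, r1, #4 → r1=8+4=12
SUB r2, r2, #1 → r2=3-1=2
CMP r2, #0  (cmp 2,0)
BNE L2: taken
OR r0, r0, #15 → r0=4|15=15
LDR r0, [r1] → r0=M[12]=4
XOR r0, r0, #16 → r0=4^16=20
ADD r1, r1, #4 → r1=12+4=16
SUB r2, r2, #1 → r2=2-1=1
CMP r2, #0  (cmp 1,0)
BNE L2: taken
OR r0, r0, #15 → r0=20|15=31
LDR r0, [r1] → r0=M[16]=15
XOR r0, r0, #16 → r0=15^16=31
ADD r1, r1, #4 → r1=16+4=20
SUB r2, r2, #1 → r2=1-1=0
CMP r2, #0  (cmp 0,0)
BNE L2: not taken
STR r0, [12] → M[12]=31
halt.

31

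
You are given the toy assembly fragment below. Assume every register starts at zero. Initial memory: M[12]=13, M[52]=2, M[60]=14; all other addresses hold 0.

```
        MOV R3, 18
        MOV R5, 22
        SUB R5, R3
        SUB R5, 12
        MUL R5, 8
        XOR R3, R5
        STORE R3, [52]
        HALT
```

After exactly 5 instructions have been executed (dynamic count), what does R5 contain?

MOV R3, 18 → R3=18
MOV R5, 22 → R5=22
SUB R5, R3 → R5=22-18=4
SUB R5, 12 → R5=4-12=-8
MUL R5, 8 → R5=(-8)*8=-64
After step 5: R5 = -64.

-64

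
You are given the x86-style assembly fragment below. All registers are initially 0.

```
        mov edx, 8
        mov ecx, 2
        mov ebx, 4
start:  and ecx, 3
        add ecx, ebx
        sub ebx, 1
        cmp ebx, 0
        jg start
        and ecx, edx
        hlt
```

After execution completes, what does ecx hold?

0

edx=8
ecx=2
ebx=4
ecx=2&3=2
ecx=2+4=6
ebx=4-1=3
cmp ebx, 0  (cmp 3,0)
jg start: taken
ecx=6&3=2
ecx=2+3=5
ebx=3-1=2
cmp ebx, 0  (cmp 2,0)
jg start: taken
ecx=5&3=1
ecx=1+2=3
ebx=2-1=1
cmp ebx, 0  (cmp 1,0)
jg start: taken
ecx=3&3=3
ecx=3+1=4
ebx=1-1=0
cmp ebx, 0  (cmp 0,0)
jg start: not taken
ecx=4&8=0
halt.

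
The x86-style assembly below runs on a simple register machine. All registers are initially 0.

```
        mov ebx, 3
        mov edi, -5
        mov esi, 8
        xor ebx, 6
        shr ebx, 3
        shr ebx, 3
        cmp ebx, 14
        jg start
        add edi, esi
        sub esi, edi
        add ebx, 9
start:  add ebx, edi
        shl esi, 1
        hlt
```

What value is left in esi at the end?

10

after mov ebx, 3: ebx=3
after mov edi, -5: edi=-5
after mov esi, 8: esi=8
after xor ebx, 6: ebx=3^6=5
after shr ebx, 3: ebx=5>>3=0
after shr ebx, 3: ebx=0>>3=0
cmp ebx, 14  (cmp 0,14)
jg start: not taken
after add edi, esi: edi=(-5)+8=3
after sub esi, edi: esi=8-3=5
after add ebx, 9: ebx=0+9=9
after add ebx, edi: ebx=9+3=12
after shl esi, 1: esi=5<<1=10
halt.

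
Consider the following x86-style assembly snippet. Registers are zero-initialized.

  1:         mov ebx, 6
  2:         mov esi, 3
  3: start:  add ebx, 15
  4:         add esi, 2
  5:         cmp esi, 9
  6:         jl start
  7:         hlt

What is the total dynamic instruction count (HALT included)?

15

mov ebx, 6 → ebx=6
mov esi, 3 → esi=3
add ebx, 15 → ebx=6+15=21
add esi, 2 → esi=3+2=5
cmp esi, 9  (cmp 5,9)
jl start: taken
add ebx, 15 → ebx=21+15=36
add esi, 2 → esi=5+2=7
cmp esi, 9  (cmp 7,9)
jl start: taken
add ebx, 15 → ebx=36+15=51
add esi, 2 → esi=7+2=9
cmp esi, 9  (cmp 9,9)
jl start: not taken
halt.
Total executed instructions: 15.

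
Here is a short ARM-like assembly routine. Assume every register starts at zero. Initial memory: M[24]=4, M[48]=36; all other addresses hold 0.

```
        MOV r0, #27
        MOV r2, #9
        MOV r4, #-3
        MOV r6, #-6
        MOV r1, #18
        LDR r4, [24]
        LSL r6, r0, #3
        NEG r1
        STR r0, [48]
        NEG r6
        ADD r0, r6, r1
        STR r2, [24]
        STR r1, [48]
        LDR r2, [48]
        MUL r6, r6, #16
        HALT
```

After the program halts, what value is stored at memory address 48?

-18

r0=27
r2=9
r4=-3
r6=-6
r1=18
r4=M[24]=4
r6=27<<3=216
r1=-(18)=-18
STR r0, [48] → M[48]=27
r6=-(216)=-216
r0=(-216)+(-18)=-234
STR r2, [24] → M[24]=9
STR r1, [48] → M[48]=-18
r2=M[48]=-18
r6=(-216)*16=-3456
halt.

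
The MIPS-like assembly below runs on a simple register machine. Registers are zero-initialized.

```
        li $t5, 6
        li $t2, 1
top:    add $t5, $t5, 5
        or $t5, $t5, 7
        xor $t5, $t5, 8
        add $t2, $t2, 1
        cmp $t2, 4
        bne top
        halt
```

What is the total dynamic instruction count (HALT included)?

21

$t5=6
$t2=1
$t5=6+5=11
$t5=11|7=15
$t5=15^8=7
$t2=1+1=2
cmp $t2, 4  (cmp 2,4)
bne top: taken
$t5=7+5=12
$t5=12|7=15
$t5=15^8=7
$t2=2+1=3
cmp $t2, 4  (cmp 3,4)
bne top: taken
$t5=7+5=12
$t5=12|7=15
$t5=15^8=7
$t2=3+1=4
cmp $t2, 4  (cmp 4,4)
bne top: not taken
halt.
Total executed instructions: 21.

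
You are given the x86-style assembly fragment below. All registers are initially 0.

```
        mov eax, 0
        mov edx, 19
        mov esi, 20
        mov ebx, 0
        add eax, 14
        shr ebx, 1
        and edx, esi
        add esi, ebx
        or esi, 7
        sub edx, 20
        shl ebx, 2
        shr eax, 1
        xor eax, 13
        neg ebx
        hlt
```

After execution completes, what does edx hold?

-4

eax=0
edx=19
esi=20
ebx=0
eax=0+14=14
ebx=0>>1=0
edx=19&20=16
esi=20+0=20
esi=20|7=23
edx=16-20=-4
ebx=0<<2=0
eax=14>>1=7
eax=7^13=10
ebx=-(0)=0
halt.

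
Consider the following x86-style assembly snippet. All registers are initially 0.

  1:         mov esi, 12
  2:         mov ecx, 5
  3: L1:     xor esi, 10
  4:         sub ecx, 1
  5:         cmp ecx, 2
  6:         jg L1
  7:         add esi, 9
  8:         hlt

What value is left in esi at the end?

15

after mov esi, 12: esi=12
after mov ecx, 5: ecx=5
after xor esi, 10: esi=12^10=6
after sub ecx, 1: ecx=5-1=4
cmp ecx, 2  (cmp 4,2)
jg L1: taken
after xor esi, 10: esi=6^10=12
after sub ecx, 1: ecx=4-1=3
cmp ecx, 2  (cmp 3,2)
jg L1: taken
after xor esi, 10: esi=12^10=6
after sub ecx, 1: ecx=3-1=2
cmp ecx, 2  (cmp 2,2)
jg L1: not taken
after add esi, 9: esi=6+9=15
halt.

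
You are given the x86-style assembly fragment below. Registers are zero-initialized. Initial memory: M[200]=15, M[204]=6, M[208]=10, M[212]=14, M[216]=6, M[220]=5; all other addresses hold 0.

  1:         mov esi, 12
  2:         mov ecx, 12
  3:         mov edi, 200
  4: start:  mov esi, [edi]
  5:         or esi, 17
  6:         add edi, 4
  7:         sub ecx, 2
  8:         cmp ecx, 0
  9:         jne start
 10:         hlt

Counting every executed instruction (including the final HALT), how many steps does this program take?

after mov esi, 12: esi=12
after mov ecx, 12: ecx=12
after mov edi, 200: edi=200
after mov esi, [edi]: esi=M[200]=15
after or esi, 17: esi=15|17=31
after add edi, 4: edi=200+4=204
after sub ecx, 2: ecx=12-2=10
cmp ecx, 0  (cmp 10,0)
jne start: taken
after mov esi, [edi]: esi=M[204]=6
after or esi, 17: esi=6|17=23
after add edi, 4: edi=204+4=208
after sub ecx, 2: ecx=10-2=8
cmp ecx, 0  (cmp 8,0)
jne start: taken
after mov esi, [edi]: esi=M[208]=10
after or esi, 17: esi=10|17=27
after add edi, 4: edi=208+4=212
after sub ecx, 2: ecx=8-2=6
cmp ecx, 0  (cmp 6,0)
jne start: taken
after mov esi, [edi]: esi=M[212]=14
after or esi, 17: esi=14|17=31
after add edi, 4: edi=212+4=216
after sub ecx, 2: ecx=6-2=4
cmp ecx, 0  (cmp 4,0)
jne start: taken
after mov esi, [edi]: esi=M[216]=6
after or esi, 17: esi=6|17=23
after add edi, 4: edi=216+4=220
after sub ecx, 2: ecx=4-2=2
cmp ecx, 0  (cmp 2,0)
jne start: taken
after mov esi, [edi]: esi=M[220]=5
after or esi, 17: esi=5|17=21
after add edi, 4: edi=220+4=224
after sub ecx, 2: ecx=2-2=0
cmp ecx, 0  (cmp 0,0)
jne start: not taken
halt.
Total executed instructions: 40.

40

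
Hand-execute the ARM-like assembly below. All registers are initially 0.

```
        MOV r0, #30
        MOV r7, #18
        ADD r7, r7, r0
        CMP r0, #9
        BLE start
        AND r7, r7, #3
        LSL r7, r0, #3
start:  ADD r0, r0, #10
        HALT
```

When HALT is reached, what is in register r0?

40

after MOV r0, #30: r0=30
after MOV r7, #18: r7=18
after ADD r7, r7, r0: r7=18+30=48
CMP r0, #9  (cmp 30,9)
BLE start: not taken
after AND r7, r7, #3: r7=48&3=0
after LSL r7, r0, #3: r7=30<<3=240
after ADD r0, r0, #10: r0=30+10=40
halt.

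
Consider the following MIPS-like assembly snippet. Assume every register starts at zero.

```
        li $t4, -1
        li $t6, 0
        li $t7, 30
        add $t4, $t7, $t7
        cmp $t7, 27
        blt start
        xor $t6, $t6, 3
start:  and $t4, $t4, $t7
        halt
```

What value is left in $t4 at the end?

$t4=-1
$t6=0
$t7=30
$t4=30+30=60
cmp $t7, 27  (cmp 30,27)
blt start: not taken
$t6=0^3=3
$t4=60&30=28
halt.

28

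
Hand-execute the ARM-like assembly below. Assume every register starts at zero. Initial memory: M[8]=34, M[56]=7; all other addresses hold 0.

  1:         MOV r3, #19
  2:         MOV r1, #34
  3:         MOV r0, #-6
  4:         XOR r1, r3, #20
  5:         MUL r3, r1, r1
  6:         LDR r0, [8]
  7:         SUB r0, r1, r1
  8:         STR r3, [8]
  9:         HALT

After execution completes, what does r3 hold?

after MOV r3, #19: r3=19
after MOV r1, #34: r1=34
after MOV r0, #-6: r0=-6
after XOR r1, r3, #20: r1=19^20=7
after MUL r3, r1, r1: r3=7*7=49
after LDR r0, [8]: r0=M[8]=34
after SUB r0, r1, r1: r0=7-7=0
STR r3, [8] → M[8]=49
halt.

49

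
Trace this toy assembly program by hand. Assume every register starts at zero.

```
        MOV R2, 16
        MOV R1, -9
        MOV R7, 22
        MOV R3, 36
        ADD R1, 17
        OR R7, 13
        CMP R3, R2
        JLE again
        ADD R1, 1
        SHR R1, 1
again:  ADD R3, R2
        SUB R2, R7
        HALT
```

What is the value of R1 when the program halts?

R2=16
R1=-9
R7=22
R3=36
R1=(-9)+17=8
R7=22|13=31
CMP R3, R2  (cmp 36,16)
JLE again: not taken
R1=8+1=9
R1=9>>1=4
R3=36+16=52
R2=16-31=-15
halt.

4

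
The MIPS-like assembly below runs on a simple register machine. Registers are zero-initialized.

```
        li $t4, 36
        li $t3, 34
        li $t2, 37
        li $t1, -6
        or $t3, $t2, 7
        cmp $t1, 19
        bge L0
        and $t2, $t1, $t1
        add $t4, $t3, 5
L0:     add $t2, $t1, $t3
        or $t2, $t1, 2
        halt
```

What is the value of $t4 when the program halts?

$t4=36
$t3=34
$t2=37
$t1=-6
$t3=37|7=39
cmp $t1, 19  (cmp -6,19)
bge L0: not taken
$t2=(-6)&(-6)=-6
$t4=39+5=44
$t2=(-6)+39=33
$t2=(-6)|2=-6
halt.

44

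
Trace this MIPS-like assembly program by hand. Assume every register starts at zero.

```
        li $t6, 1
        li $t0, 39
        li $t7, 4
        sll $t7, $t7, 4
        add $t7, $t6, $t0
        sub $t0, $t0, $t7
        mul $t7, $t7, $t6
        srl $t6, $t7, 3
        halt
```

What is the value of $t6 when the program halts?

5

$t6=1
$t0=39
$t7=4
$t7=4<<4=64
$t7=1+39=40
$t0=39-40=-1
$t7=40*1=40
$t6=40>>3=5
halt.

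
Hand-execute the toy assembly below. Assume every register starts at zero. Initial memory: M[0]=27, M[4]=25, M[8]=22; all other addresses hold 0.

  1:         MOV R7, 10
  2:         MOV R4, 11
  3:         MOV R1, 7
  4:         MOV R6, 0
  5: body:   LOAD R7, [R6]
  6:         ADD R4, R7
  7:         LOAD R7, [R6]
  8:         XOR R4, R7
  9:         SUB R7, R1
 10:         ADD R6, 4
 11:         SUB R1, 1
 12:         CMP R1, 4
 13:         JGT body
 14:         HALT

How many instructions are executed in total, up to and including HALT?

MOV R7, 10 → R7=10
MOV R4, 11 → R4=11
MOV R1, 7 → R1=7
MOV R6, 0 → R6=0
LOAD R7, [R6] → R7=M[0]=27
ADD R4, R7 → R4=11+27=38
LOAD R7, [R6] → R7=M[0]=27
XOR R4, R7 → R4=38^27=61
SUB R7, R1 → R7=27-7=20
ADD R6, 4 → R6=0+4=4
SUB R1, 1 → R1=7-1=6
CMP R1, 4  (cmp 6,4)
JGT body: taken
LOAD R7, [R6] → R7=M[4]=25
ADD R4, R7 → R4=61+25=86
LOAD R7, [R6] → R7=M[4]=25
XOR R4, R7 → R4=86^25=79
SUB R7, R1 → R7=25-6=19
ADD R6, 4 → R6=4+4=8
SUB R1, 1 → R1=6-1=5
CMP R1, 4  (cmp 5,4)
JGT body: taken
LOAD R7, [R6] → R7=M[8]=22
ADD R4, R7 → R4=79+22=101
LOAD R7, [R6] → R7=M[8]=22
XOR R4, R7 → R4=101^22=115
SUB R7, R1 → R7=22-5=17
ADD R6, 4 → R6=8+4=12
SUB R1, 1 → R1=5-1=4
CMP R1, 4  (cmp 4,4)
JGT body: not taken
halt.
Total executed instructions: 32.

32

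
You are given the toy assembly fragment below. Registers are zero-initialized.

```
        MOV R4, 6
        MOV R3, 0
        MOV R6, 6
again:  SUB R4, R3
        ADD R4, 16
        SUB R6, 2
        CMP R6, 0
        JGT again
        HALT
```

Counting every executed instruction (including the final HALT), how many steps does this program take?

19

MOV R4, 6 → R4=6
MOV R3, 0 → R3=0
MOV R6, 6 → R6=6
SUB R4, R3 → R4=6-0=6
ADD R4, 16 → R4=6+16=22
SUB R6, 2 → R6=6-2=4
CMP R6, 0  (cmp 4,0)
JGT again: taken
SUB R4, R3 → R4=22-0=22
ADD R4, 16 → R4=22+16=38
SUB R6, 2 → R6=4-2=2
CMP R6, 0  (cmp 2,0)
JGT again: taken
SUB R4, R3 → R4=38-0=38
ADD R4, 16 → R4=38+16=54
SUB R6, 2 → R6=2-2=0
CMP R6, 0  (cmp 0,0)
JGT again: not taken
halt.
Total executed instructions: 19.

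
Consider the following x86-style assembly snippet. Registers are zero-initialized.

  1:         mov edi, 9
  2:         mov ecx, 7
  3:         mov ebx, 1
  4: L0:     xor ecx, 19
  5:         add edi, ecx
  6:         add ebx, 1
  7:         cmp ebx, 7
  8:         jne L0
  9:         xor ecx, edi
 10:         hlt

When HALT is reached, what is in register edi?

mov edi, 9 → edi=9
mov ecx, 7 → ecx=7
mov ebx, 1 → ebx=1
xor ecx, 19 → ecx=7^19=20
add edi, ecx → edi=9+20=29
add ebx, 1 → ebx=1+1=2
cmp ebx, 7  (cmp 2,7)
jne L0: taken
xor ecx, 19 → ecx=20^19=7
add edi, ecx → edi=29+7=36
add ebx, 1 → ebx=2+1=3
cmp ebx, 7  (cmp 3,7)
jne L0: taken
xor ecx, 19 → ecx=7^19=20
add edi, ecx → edi=36+20=56
add ebx, 1 → ebx=3+1=4
cmp ebx, 7  (cmp 4,7)
jne L0: taken
xor ecx, 19 → ecx=20^19=7
add edi, ecx → edi=56+7=63
add ebx, 1 → ebx=4+1=5
cmp ebx, 7  (cmp 5,7)
jne L0: taken
xor ecx, 19 → ecx=7^19=20
add edi, ecx → edi=63+20=83
add ebx, 1 → ebx=5+1=6
cmp ebx, 7  (cmp 6,7)
jne L0: taken
xor ecx, 19 → ecx=20^19=7
add edi, ecx → edi=83+7=90
add ebx, 1 → ebx=6+1=7
cmp ebx, 7  (cmp 7,7)
jne L0: not taken
xor ecx, edi → ecx=7^90=93
halt.

90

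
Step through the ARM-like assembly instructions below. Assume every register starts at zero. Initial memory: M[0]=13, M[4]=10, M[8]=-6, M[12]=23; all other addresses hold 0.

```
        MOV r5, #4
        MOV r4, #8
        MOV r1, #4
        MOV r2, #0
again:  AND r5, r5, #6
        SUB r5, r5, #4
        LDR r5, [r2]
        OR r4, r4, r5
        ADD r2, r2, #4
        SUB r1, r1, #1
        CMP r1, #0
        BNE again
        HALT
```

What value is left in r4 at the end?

-1

r5=4
r4=8
r1=4
r2=0
r5=4&6=4
r5=4-4=0
r5=M[0]=13
r4=8|13=13
r2=0+4=4
r1=4-1=3
CMP r1, #0  (cmp 3,0)
BNE again: taken
r5=13&6=4
r5=4-4=0
r5=M[4]=10
r4=13|10=15
r2=4+4=8
r1=3-1=2
CMP r1, #0  (cmp 2,0)
BNE again: taken
r5=10&6=2
r5=2-4=-2
r5=M[8]=-6
r4=15|(-6)=-1
r2=8+4=12
r1=2-1=1
CMP r1, #0  (cmp 1,0)
BNE again: taken
r5=(-6)&6=2
r5=2-4=-2
r5=M[12]=23
r4=(-1)|23=-1
r2=12+4=16
r1=1-1=0
CMP r1, #0  (cmp 0,0)
BNE again: not taken
halt.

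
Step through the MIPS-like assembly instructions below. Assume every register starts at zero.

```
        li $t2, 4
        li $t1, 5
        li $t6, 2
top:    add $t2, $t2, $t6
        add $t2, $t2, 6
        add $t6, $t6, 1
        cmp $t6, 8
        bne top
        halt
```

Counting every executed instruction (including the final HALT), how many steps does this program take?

34

$t2=4
$t1=5
$t6=2
$t2=4+2=6
$t2=6+6=12
$t6=2+1=3
cmp $t6, 8  (cmp 3,8)
bne top: taken
$t2=12+3=15
$t2=15+6=21
$t6=3+1=4
cmp $t6, 8  (cmp 4,8)
bne top: taken
$t2=21+4=25
$t2=25+6=31
$t6=4+1=5
cmp $t6, 8  (cmp 5,8)
bne top: taken
$t2=31+5=36
$t2=36+6=42
$t6=5+1=6
cmp $t6, 8  (cmp 6,8)
bne top: taken
$t2=42+6=48
$t2=48+6=54
$t6=6+1=7
cmp $t6, 8  (cmp 7,8)
bne top: taken
$t2=54+7=61
$t2=61+6=67
$t6=7+1=8
cmp $t6, 8  (cmp 8,8)
bne top: not taken
halt.
Total executed instructions: 34.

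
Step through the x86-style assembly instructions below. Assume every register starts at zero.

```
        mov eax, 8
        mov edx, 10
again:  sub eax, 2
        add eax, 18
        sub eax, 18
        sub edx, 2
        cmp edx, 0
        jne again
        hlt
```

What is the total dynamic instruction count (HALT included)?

33

eax=8
edx=10
eax=8-2=6
eax=6+18=24
eax=24-18=6
edx=10-2=8
cmp edx, 0  (cmp 8,0)
jne again: taken
eax=6-2=4
eax=4+18=22
eax=22-18=4
edx=8-2=6
cmp edx, 0  (cmp 6,0)
jne again: taken
eax=4-2=2
eax=2+18=20
eax=20-18=2
edx=6-2=4
cmp edx, 0  (cmp 4,0)
jne again: taken
eax=2-2=0
eax=0+18=18
eax=18-18=0
edx=4-2=2
cmp edx, 0  (cmp 2,0)
jne again: taken
eax=0-2=-2
eax=(-2)+18=16
eax=16-18=-2
edx=2-2=0
cmp edx, 0  (cmp 0,0)
jne again: not taken
halt.
Total executed instructions: 33.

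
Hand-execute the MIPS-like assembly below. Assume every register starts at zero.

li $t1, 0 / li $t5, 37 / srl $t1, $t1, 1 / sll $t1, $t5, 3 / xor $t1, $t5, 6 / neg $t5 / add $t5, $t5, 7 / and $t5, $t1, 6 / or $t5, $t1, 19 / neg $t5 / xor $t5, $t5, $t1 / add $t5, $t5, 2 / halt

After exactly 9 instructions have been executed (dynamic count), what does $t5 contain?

51

$t1=0
$t5=37
$t1=0>>1=0
$t1=37<<3=296
$t1=37^6=35
$t5=-(37)=-37
$t5=(-37)+7=-30
$t5=35&6=2
$t5=35|19=51
After step 9: $t5 = 51.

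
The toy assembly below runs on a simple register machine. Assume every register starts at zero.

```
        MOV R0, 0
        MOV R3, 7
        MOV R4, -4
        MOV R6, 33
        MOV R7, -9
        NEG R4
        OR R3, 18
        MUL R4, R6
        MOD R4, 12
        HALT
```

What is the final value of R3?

R0=0
R3=7
R4=-4
R6=33
R7=-9
R4=-(-4)=4
R3=7|18=23
R4=4*33=132
R4=132%12=0
halt.

23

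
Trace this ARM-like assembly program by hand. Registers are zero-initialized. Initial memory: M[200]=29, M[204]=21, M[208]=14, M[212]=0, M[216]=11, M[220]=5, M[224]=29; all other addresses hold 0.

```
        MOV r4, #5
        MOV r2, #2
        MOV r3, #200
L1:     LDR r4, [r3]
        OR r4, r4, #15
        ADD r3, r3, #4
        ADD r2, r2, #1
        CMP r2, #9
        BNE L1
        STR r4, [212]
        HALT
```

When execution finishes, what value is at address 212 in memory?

r4=5
r2=2
r3=200
r4=M[200]=29
r4=29|15=31
r3=200+4=204
r2=2+1=3
CMP r2, #9  (cmp 3,9)
BNE L1: taken
r4=M[204]=21
r4=21|15=31
r3=204+4=208
r2=3+1=4
CMP r2, #9  (cmp 4,9)
BNE L1: taken
r4=M[208]=14
r4=14|15=15
r3=208+4=212
r2=4+1=5
CMP r2, #9  (cmp 5,9)
BNE L1: taken
r4=M[212]=0
r4=0|15=15
r3=212+4=216
r2=5+1=6
CMP r2, #9  (cmp 6,9)
BNE L1: taken
r4=M[216]=11
r4=11|15=15
r3=216+4=220
r2=6+1=7
CMP r2, #9  (cmp 7,9)
BNE L1: taken
r4=M[220]=5
r4=5|15=15
r3=220+4=224
r2=7+1=8
CMP r2, #9  (cmp 8,9)
BNE L1: taken
r4=M[224]=29
r4=29|15=31
r3=224+4=228
r2=8+1=9
CMP r2, #9  (cmp 9,9)
BNE L1: not taken
STR r4, [212] → M[212]=31
halt.

31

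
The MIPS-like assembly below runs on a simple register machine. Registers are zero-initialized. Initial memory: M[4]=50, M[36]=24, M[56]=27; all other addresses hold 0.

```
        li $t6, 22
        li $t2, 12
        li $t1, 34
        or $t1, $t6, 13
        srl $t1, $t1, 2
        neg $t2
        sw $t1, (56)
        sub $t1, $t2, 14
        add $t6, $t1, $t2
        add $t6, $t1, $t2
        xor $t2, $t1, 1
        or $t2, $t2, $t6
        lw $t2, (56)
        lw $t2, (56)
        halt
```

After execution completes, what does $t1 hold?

-26

$t6=22
$t2=12
$t1=34
$t1=22|13=31
$t1=31>>2=7
$t2=-(12)=-12
sw $t1, (56) → M[56]=7
$t1=(-12)-14=-26
$t6=(-26)+(-12)=-38
$t6=(-26)+(-12)=-38
$t2=(-26)^1=-25
$t2=(-25)|(-38)=-1
$t2=M[56]=7
$t2=M[56]=7
halt.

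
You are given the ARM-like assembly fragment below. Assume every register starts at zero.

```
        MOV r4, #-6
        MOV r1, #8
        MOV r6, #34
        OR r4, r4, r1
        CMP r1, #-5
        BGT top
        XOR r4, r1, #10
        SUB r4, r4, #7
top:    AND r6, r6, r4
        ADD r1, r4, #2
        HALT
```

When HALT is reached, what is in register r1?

after MOV r4, #-6: r4=-6
after MOV r1, #8: r1=8
after MOV r6, #34: r6=34
after OR r4, r4, r1: r4=(-6)|8=-6
CMP r1, #-5  (cmp 8,-5)
BGT top: taken
after AND r6, r6, r4: r6=34&(-6)=34
after ADD r1, r4, #2: r1=(-6)+2=-4
halt.

-4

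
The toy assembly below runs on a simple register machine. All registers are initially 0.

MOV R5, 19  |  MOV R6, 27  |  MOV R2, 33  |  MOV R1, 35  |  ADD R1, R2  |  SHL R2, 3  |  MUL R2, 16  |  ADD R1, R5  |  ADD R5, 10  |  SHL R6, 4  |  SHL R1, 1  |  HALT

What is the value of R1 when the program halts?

174

R5=19
R6=27
R2=33
R1=35
R1=35+33=68
R2=33<<3=264
R2=264*16=4224
R1=68+19=87
R5=19+10=29
R6=27<<4=432
R1=87<<1=174
halt.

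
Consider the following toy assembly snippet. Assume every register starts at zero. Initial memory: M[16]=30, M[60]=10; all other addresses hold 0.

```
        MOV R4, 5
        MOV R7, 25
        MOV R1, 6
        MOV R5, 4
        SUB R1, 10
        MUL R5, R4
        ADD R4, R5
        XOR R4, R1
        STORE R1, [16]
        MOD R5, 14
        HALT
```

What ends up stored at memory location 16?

-4

R4=5
R7=25
R1=6
R5=4
R1=6-10=-4
R5=4*5=20
R4=5+20=25
R4=25^(-4)=-27
STORE R1, [16] → M[16]=-4
R5=20%14=6
halt.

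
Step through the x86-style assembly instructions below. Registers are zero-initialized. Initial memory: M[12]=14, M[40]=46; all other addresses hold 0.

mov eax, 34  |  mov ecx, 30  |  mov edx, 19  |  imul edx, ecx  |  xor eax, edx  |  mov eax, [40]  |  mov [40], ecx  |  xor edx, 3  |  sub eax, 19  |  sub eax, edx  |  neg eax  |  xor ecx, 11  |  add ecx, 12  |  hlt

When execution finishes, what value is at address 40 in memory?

mov eax, 34 → eax=34
mov ecx, 30 → ecx=30
mov edx, 19 → edx=19
imul edx, ecx → edx=19*30=570
xor eax, edx → eax=34^570=536
mov eax, [40] → eax=M[40]=46
mov [40], ecx → M[40]=30
xor edx, 3 → edx=570^3=569
sub eax, 19 → eax=46-19=27
sub eax, edx → eax=27-569=-542
neg eax → eax=-(-542)=542
xor ecx, 11 → ecx=30^11=21
add ecx, 12 → ecx=21+12=33
halt.

30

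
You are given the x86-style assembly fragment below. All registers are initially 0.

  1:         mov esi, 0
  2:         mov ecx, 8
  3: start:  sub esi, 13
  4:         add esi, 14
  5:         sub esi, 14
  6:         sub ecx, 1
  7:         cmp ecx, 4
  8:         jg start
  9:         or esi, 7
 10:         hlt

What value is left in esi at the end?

-49

esi=0
ecx=8
esi=0-13=-13
esi=(-13)+14=1
esi=1-14=-13
ecx=8-1=7
cmp ecx, 4  (cmp 7,4)
jg start: taken
esi=(-13)-13=-26
esi=(-26)+14=-12
esi=(-12)-14=-26
ecx=7-1=6
cmp ecx, 4  (cmp 6,4)
jg start: taken
esi=(-26)-13=-39
esi=(-39)+14=-25
esi=(-25)-14=-39
ecx=6-1=5
cmp ecx, 4  (cmp 5,4)
jg start: taken
esi=(-39)-13=-52
esi=(-52)+14=-38
esi=(-38)-14=-52
ecx=5-1=4
cmp ecx, 4  (cmp 4,4)
jg start: not taken
esi=(-52)|7=-49
halt.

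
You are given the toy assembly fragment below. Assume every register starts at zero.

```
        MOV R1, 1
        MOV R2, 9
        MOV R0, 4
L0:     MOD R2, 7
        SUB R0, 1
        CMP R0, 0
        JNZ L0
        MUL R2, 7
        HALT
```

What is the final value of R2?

after MOV R1, 1: R1=1
after MOV R2, 9: R2=9
after MOV R0, 4: R0=4
after MOD R2, 7: R2=9%7=2
after SUB R0, 1: R0=4-1=3
CMP R0, 0  (cmp 3,0)
JNZ L0: taken
after MOD R2, 7: R2=2%7=2
after SUB R0, 1: R0=3-1=2
CMP R0, 0  (cmp 2,0)
JNZ L0: taken
after MOD R2, 7: R2=2%7=2
after SUB R0, 1: R0=2-1=1
CMP R0, 0  (cmp 1,0)
JNZ L0: taken
after MOD R2, 7: R2=2%7=2
after SUB R0, 1: R0=1-1=0
CMP R0, 0  (cmp 0,0)
JNZ L0: not taken
after MUL R2, 7: R2=2*7=14
halt.

14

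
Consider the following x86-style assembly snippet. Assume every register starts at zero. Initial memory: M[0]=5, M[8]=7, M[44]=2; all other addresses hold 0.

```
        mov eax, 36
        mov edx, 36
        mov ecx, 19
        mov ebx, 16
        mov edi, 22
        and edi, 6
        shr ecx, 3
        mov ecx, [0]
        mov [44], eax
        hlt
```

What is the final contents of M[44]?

36

mov eax, 36 → eax=36
mov edx, 36 → edx=36
mov ecx, 19 → ecx=19
mov ebx, 16 → ebx=16
mov edi, 22 → edi=22
and edi, 6 → edi=22&6=6
shr ecx, 3 → ecx=19>>3=2
mov ecx, [0] → ecx=M[0]=5
mov [44], eax → M[44]=36
halt.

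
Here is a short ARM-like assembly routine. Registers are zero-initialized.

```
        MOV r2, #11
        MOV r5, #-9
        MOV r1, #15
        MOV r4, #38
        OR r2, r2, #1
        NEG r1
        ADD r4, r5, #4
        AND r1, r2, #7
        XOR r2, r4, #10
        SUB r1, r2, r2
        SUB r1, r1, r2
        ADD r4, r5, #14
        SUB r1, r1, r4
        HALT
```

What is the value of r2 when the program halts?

-15

MOV r2, #11 → r2=11
MOV r5, #-9 → r5=-9
MOV r1, #15 → r1=15
MOV r4, #38 → r4=38
OR r2, r2, #1 → r2=11|1=11
NEG r1 → r1=-(15)=-15
ADD r4, r5, #4 → r4=(-9)+4=-5
AND r1, r2, #7 → r1=11&7=3
XOR r2, r4, #10 → r2=(-5)^10=-15
SUB r1, r2, r2 → r1=(-15)-(-15)=0
SUB r1, r1, r2 → r1=0-(-15)=15
ADD r4, r5, #14 → r4=(-9)+14=5
SUB r1, r1, r4 → r1=15-5=10
halt.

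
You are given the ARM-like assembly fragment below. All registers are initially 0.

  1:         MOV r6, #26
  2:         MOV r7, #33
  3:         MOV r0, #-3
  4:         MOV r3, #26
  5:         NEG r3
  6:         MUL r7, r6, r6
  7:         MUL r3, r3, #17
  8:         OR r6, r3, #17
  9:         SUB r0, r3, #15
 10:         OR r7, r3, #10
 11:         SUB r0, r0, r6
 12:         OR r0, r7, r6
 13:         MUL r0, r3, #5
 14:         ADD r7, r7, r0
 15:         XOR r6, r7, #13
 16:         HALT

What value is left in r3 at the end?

-442

MOV r6, #26 → r6=26
MOV r7, #33 → r7=33
MOV r0, #-3 → r0=-3
MOV r3, #26 → r3=26
NEG r3 → r3=-(26)=-26
MUL r7, r6, r6 → r7=26*26=676
MUL r3, r3, #17 → r3=(-26)*17=-442
OR r6, r3, #17 → r6=(-442)|17=-425
SUB r0, r3, #15 → r0=(-442)-15=-457
OR r7, r3, #10 → r7=(-442)|10=-434
SUB r0, r0, r6 → r0=(-457)-(-425)=-32
OR r0, r7, r6 → r0=(-434)|(-425)=-417
MUL r0, r3, #5 → r0=(-442)*5=-2210
ADD r7, r7, r0 → r7=(-434)+(-2210)=-2644
XOR r6, r7, #13 → r6=(-2644)^13=-2655
halt.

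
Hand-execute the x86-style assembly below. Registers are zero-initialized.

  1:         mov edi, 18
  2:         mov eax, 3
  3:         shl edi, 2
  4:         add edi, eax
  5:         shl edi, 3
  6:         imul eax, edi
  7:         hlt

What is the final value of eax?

1800

mov edi, 18 → edi=18
mov eax, 3 → eax=3
shl edi, 2 → edi=18<<2=72
add edi, eax → edi=72+3=75
shl edi, 3 → edi=75<<3=600
imul eax, edi → eax=3*600=1800
halt.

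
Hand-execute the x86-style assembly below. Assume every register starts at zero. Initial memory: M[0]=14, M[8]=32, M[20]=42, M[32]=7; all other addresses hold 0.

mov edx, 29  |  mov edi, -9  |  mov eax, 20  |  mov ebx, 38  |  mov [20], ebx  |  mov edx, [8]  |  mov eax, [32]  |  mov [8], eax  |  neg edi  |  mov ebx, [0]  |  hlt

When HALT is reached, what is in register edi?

edx=29
edi=-9
eax=20
ebx=38
mov [20], ebx → M[20]=38
edx=M[8]=32
eax=M[32]=7
mov [8], eax → M[8]=7
edi=-(-9)=9
ebx=M[0]=14
halt.

9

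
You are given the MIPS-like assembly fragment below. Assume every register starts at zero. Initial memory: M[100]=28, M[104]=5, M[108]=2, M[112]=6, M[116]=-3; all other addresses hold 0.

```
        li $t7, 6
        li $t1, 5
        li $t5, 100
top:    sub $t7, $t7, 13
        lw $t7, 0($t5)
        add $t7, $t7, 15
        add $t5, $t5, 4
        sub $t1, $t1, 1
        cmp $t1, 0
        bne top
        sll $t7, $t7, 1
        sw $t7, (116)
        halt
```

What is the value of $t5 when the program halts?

120

after li $t7, 6: $t7=6
after li $t1, 5: $t1=5
after li $t5, 100: $t5=100
after sub $t7, $t7, 13: $t7=6-13=-7
after lw $t7, 0($t5): $t7=M[100]=28
after add $t7, $t7, 15: $t7=28+15=43
after add $t5, $t5, 4: $t5=100+4=104
after sub $t1, $t1, 1: $t1=5-1=4
cmp $t1, 0  (cmp 4,0)
bne top: taken
after sub $t7, $t7, 13: $t7=43-13=30
after lw $t7, 0($t5): $t7=M[104]=5
after add $t7, $t7, 15: $t7=5+15=20
after add $t5, $t5, 4: $t5=104+4=108
after sub $t1, $t1, 1: $t1=4-1=3
cmp $t1, 0  (cmp 3,0)
bne top: taken
after sub $t7, $t7, 13: $t7=20-13=7
after lw $t7, 0($t5): $t7=M[108]=2
after add $t7, $t7, 15: $t7=2+15=17
after add $t5, $t5, 4: $t5=108+4=112
after sub $t1, $t1, 1: $t1=3-1=2
cmp $t1, 0  (cmp 2,0)
bne top: taken
after sub $t7, $t7, 13: $t7=17-13=4
after lw $t7, 0($t5): $t7=M[112]=6
after add $t7, $t7, 15: $t7=6+15=21
after add $t5, $t5, 4: $t5=112+4=116
after sub $t1, $t1, 1: $t1=2-1=1
cmp $t1, 0  (cmp 1,0)
bne top: taken
after sub $t7, $t7, 13: $t7=21-13=8
after lw $t7, 0($t5): $t7=M[116]=-3
after add $t7, $t7, 15: $t7=(-3)+15=12
after add $t5, $t5, 4: $t5=116+4=120
after sub $t1, $t1, 1: $t1=1-1=0
cmp $t1, 0  (cmp 0,0)
bne top: not taken
after sll $t7, $t7, 1: $t7=12<<1=24
sw $t7, (116) → M[116]=24
halt.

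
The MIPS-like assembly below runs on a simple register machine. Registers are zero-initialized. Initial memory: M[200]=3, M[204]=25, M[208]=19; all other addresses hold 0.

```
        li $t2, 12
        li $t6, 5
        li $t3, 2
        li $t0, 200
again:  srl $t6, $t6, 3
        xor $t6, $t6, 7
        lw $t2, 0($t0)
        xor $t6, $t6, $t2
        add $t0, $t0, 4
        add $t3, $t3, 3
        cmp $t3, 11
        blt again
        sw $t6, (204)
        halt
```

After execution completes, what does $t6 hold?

li $t2, 12 → $t2=12
li $t6, 5 → $t6=5
li $t3, 2 → $t3=2
li $t0, 200 → $t0=200
srl $t6, $t6, 3 → $t6=5>>3=0
xor $t6, $t6, 7 → $t6=0^7=7
lw $t2, 0($t0) → $t2=M[200]=3
xor $t6, $t6, $t2 → $t6=7^3=4
add $t0, $t0, 4 → $t0=200+4=204
add $t3, $t3, 3 → $t3=2+3=5
cmp $t3, 11  (cmp 5,11)
blt again: taken
srl $t6, $t6, 3 → $t6=4>>3=0
xor $t6, $t6, 7 → $t6=0^7=7
lw $t2, 0($t0) → $t2=M[204]=25
xor $t6, $t6, $t2 → $t6=7^25=30
add $t0, $t0, 4 → $t0=204+4=208
add $t3, $t3, 3 → $t3=5+3=8
cmp $t3, 11  (cmp 8,11)
blt again: taken
srl $t6, $t6, 3 → $t6=30>>3=3
xor $t6, $t6, 7 → $t6=3^7=4
lw $t2, 0($t0) → $t2=M[208]=19
xor $t6, $t6, $t2 → $t6=4^19=23
add $t0, $t0, 4 → $t0=208+4=212
add $t3, $t3, 3 → $t3=8+3=11
cmp $t3, 11  (cmp 11,11)
blt again: not taken
sw $t6, (204) → M[204]=23
halt.

23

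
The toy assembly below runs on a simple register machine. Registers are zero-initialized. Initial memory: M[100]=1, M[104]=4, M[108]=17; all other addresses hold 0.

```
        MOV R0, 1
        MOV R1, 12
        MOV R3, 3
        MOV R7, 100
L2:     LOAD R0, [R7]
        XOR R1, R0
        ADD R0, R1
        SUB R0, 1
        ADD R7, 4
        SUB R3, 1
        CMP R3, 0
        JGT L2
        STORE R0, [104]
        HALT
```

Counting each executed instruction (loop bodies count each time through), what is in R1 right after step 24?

24

after MOV R0, 1: R0=1
after MOV R1, 12: R1=12
after MOV R3, 3: R3=3
after MOV R7, 100: R7=100
after LOAD R0, [R7]: R0=M[100]=1
after XOR R1, R0: R1=12^1=13
after ADD R0, R1: R0=1+13=14
after SUB R0, 1: R0=14-1=13
after ADD R7, 4: R7=100+4=104
after SUB R3, 1: R3=3-1=2
CMP R3, 0  (cmp 2,0)
JGT L2: taken
after LOAD R0, [R7]: R0=M[104]=4
after XOR R1, R0: R1=13^4=9
after ADD R0, R1: R0=4+9=13
after SUB R0, 1: R0=13-1=12
after ADD R7, 4: R7=104+4=108
after SUB R3, 1: R3=2-1=1
CMP R3, 0  (cmp 1,0)
JGT L2: taken
after LOAD R0, [R7]: R0=M[108]=17
after XOR R1, R0: R1=9^17=24
after ADD R0, R1: R0=17+24=41
after SUB R0, 1: R0=41-1=40
After step 24: R1 = 24.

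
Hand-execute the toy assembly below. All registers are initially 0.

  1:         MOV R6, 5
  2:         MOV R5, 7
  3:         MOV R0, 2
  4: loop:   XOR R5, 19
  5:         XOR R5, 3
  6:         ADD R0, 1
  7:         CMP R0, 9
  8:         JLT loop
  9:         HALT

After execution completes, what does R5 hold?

23

after MOV R6, 5: R6=5
after MOV R5, 7: R5=7
after MOV R0, 2: R0=2
after XOR R5, 19: R5=7^19=20
after XOR R5, 3: R5=20^3=23
after ADD R0, 1: R0=2+1=3
CMP R0, 9  (cmp 3,9)
JLT loop: taken
after XOR R5, 19: R5=23^19=4
after XOR R5, 3: R5=4^3=7
after ADD R0, 1: R0=3+1=4
CMP R0, 9  (cmp 4,9)
JLT loop: taken
after XOR R5, 19: R5=7^19=20
after XOR R5, 3: R5=20^3=23
after ADD R0, 1: R0=4+1=5
CMP R0, 9  (cmp 5,9)
JLT loop: taken
after XOR R5, 19: R5=23^19=4
after XOR R5, 3: R5=4^3=7
after ADD R0, 1: R0=5+1=6
CMP R0, 9  (cmp 6,9)
JLT loop: taken
after XOR R5, 19: R5=7^19=20
after XOR R5, 3: R5=20^3=23
after ADD R0, 1: R0=6+1=7
CMP R0, 9  (cmp 7,9)
JLT loop: taken
after XOR R5, 19: R5=23^19=4
after XOR R5, 3: R5=4^3=7
after ADD R0, 1: R0=7+1=8
CMP R0, 9  (cmp 8,9)
JLT loop: taken
after XOR R5, 19: R5=7^19=20
after XOR R5, 3: R5=20^3=23
after ADD R0, 1: R0=8+1=9
CMP R0, 9  (cmp 9,9)
JLT loop: not taken
halt.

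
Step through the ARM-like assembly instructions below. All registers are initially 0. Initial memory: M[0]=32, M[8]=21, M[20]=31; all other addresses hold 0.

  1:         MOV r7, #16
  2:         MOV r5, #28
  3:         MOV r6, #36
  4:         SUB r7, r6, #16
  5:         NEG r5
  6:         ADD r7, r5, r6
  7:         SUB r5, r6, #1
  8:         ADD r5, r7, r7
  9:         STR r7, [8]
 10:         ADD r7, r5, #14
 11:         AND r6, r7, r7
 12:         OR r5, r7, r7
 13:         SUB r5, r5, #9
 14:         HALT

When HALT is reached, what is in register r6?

after MOV r7, #16: r7=16
after MOV r5, #28: r5=28
after MOV r6, #36: r6=36
after SUB r7, r6, #16: r7=36-16=20
after NEG r5: r5=-(28)=-28
after ADD r7, r5, r6: r7=(-28)+36=8
after SUB r5, r6, #1: r5=36-1=35
after ADD r5, r7, r7: r5=8+8=16
STR r7, [8] → M[8]=8
after ADD r7, r5, #14: r7=16+14=30
after AND r6, r7, r7: r6=30&30=30
after OR r5, r7, r7: r5=30|30=30
after SUB r5, r5, #9: r5=30-9=21
halt.

30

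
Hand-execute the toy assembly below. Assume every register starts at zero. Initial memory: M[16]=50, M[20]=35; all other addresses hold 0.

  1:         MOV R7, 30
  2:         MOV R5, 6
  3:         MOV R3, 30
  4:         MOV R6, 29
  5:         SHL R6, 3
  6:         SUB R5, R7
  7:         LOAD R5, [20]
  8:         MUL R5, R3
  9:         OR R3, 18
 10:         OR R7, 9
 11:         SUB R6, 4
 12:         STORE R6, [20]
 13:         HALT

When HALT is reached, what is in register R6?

after MOV R7, 30: R7=30
after MOV R5, 6: R5=6
after MOV R3, 30: R3=30
after MOV R6, 29: R6=29
after SHL R6, 3: R6=29<<3=232
after SUB R5, R7: R5=6-30=-24
after LOAD R5, [20]: R5=M[20]=35
after MUL R5, R3: R5=35*30=1050
after OR R3, 18: R3=30|18=30
after OR R7, 9: R7=30|9=31
after SUB R6, 4: R6=232-4=228
STORE R6, [20] → M[20]=228
halt.

228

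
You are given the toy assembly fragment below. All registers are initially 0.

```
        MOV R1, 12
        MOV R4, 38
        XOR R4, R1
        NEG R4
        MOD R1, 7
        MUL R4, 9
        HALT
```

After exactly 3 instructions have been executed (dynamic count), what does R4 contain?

MOV R1, 12 → R1=12
MOV R4, 38 → R4=38
XOR R4, R1 → R4=38^12=42
After step 3: R4 = 42.

42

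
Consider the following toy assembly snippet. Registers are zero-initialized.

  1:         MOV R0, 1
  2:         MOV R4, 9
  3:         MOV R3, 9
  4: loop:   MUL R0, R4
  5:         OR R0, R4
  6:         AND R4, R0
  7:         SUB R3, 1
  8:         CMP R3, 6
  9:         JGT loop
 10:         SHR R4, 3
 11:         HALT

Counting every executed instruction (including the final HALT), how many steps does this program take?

MOV R0, 1 → R0=1
MOV R4, 9 → R4=9
MOV R3, 9 → R3=9
MUL R0, R4 → R0=1*9=9
OR R0, R4 → R0=9|9=9
AND R4, R0 → R4=9&9=9
SUB R3, 1 → R3=9-1=8
CMP R3, 6  (cmp 8,6)
JGT loop: taken
MUL R0, R4 → R0=9*9=81
OR R0, R4 → R0=81|9=89
AND R4, R0 → R4=9&89=9
SUB R3, 1 → R3=8-1=7
CMP R3, 6  (cmp 7,6)
JGT loop: taken
MUL R0, R4 → R0=89*9=801
OR R0, R4 → R0=801|9=809
AND R4, R0 → R4=9&809=9
SUB R3, 1 → R3=7-1=6
CMP R3, 6  (cmp 6,6)
JGT loop: not taken
SHR R4, 3 → R4=9>>3=1
halt.
Total executed instructions: 23.

23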